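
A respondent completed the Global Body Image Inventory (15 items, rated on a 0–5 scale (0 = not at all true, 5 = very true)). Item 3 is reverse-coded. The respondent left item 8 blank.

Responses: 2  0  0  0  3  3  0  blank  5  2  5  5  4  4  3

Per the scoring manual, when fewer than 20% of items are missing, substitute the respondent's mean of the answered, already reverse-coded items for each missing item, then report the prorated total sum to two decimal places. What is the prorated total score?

43.93

Reverse-coded (reverse-coded value = 5 − response):
  item 3: 5 − 0 = 5
Completed scored items (14 of 15): 2, 0, 5, 0, 3, 3, 0, 5, 2, 5, 5, 4, 4, 3; sum = 41.
Person mean = 41 / 14 ≈ 2.9286
Prorated total = (41 / 14) × 15 = 43.93 (to 2 dp)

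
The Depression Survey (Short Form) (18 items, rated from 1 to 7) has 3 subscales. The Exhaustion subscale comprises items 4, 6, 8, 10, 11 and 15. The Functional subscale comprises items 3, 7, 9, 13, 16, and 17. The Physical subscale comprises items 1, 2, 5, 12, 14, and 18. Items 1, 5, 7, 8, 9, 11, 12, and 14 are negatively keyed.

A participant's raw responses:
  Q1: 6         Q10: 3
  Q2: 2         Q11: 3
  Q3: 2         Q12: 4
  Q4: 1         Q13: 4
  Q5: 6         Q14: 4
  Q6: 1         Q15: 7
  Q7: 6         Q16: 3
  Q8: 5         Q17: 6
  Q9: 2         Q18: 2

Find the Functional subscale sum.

23

Functional items: 3, 7, 9, 13, 16, 17.
Of these, items 7 & 9 are negatively keyed; reversed = (1+7) − raw = 8 − raw.
  item 3: 2
  item 7: 8 − 6 = 2
  item 9: 8 − 2 = 6
  item 13: 4
  item 16: 3
  item 17: 6
Sum = 2 + 2 + 6 + 4 + 3 + 6 = 23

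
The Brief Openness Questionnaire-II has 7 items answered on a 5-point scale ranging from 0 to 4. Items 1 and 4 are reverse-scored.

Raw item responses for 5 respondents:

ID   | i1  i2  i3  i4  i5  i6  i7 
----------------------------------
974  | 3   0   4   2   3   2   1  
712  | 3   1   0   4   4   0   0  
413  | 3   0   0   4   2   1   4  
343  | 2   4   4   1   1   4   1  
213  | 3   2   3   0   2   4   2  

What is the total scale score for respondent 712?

6

Respondent 712 raw: 3, 1, 0, 4, 4, 0, 0.
Reverse-coded (on a 0–4 scale, reversed = 4 − raw):
  item 1: 4 − 3 = 1
  item 2: 1
  item 3: 0
  item 4: 4 − 4 = 0
  item 5: 4
  item 6: 0
  item 7: 0
Sum = 1 + 1 + 0 + 0 + 4 + 0 + 0 = 6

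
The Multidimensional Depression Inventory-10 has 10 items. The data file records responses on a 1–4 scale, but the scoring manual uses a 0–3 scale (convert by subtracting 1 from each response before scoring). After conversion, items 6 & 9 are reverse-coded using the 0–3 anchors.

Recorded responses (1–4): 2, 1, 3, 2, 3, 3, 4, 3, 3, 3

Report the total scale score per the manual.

Convert to 0–3: 1, 0, 2, 1, 2, 2, 3, 2, 2, 2
Reverse-coded (reversed = (0+3) − raw = 3 − raw):
  item 6: 3 − 2 = 1
  item 9: 3 − 2 = 1
Scored: 1, 0, 2, 1, 2, 1, 3, 2, 1, 2
Total = 15

15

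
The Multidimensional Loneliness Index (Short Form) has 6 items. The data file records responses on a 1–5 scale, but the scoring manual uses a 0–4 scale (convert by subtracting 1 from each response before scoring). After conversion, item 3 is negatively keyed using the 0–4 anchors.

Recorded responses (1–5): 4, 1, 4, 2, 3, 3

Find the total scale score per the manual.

Convert to 0–4: 3, 0, 3, 1, 2, 2
Reverse-coded (on a 0–4 scale, reversed = 4 − raw):
  item 3: 4 − 3 = 1
Scored: 3, 0, 1, 1, 2, 2
Total = 9

9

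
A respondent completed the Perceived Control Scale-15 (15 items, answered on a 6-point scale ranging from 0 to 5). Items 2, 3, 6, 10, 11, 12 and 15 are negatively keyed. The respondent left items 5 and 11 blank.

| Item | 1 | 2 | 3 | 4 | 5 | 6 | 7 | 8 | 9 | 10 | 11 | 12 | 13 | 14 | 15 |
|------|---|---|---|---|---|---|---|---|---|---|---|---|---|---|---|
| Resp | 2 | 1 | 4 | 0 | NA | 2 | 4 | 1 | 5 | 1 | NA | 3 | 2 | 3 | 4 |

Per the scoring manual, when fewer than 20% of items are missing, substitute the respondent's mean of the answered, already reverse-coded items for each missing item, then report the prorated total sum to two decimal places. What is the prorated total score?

Reverse-coded (reversed = (0+5) − raw = 5 − raw):
  item 2: 5 − 1 = 4
  item 3: 5 − 4 = 1
  item 6: 5 − 2 = 3
  item 10: 5 − 1 = 4
  item 12: 5 − 3 = 2
  item 15: 5 − 4 = 1
Completed scored items (13 of 15): 2, 4, 1, 0, 3, 4, 1, 5, 4, 2, 2, 3, 1; sum = 32.
Person mean = 32 / 13 ≈ 2.4615
Prorated total = (32 / 13) × 15 = 36.92 (to 2 dp)

36.92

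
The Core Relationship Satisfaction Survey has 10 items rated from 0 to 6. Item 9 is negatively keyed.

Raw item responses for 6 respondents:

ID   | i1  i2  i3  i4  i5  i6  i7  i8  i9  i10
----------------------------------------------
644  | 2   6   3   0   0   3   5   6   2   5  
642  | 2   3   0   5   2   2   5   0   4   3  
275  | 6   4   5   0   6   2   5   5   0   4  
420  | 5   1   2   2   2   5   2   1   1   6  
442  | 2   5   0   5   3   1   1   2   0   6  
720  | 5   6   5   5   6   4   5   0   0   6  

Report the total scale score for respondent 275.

43

Respondent 275 raw: 6, 4, 5, 0, 6, 2, 5, 5, 0, 4.
Reverse-coded (reverse-coded value = 6 − response):
  item 1: 6
  item 2: 4
  item 3: 5
  item 4: 0
  item 5: 6
  item 6: 2
  item 7: 5
  item 8: 5
  item 9: 6 − 0 = 6
  item 10: 4
Sum = 6 + 4 + 5 + 0 + 6 + 2 + 5 + 5 + 6 + 4 = 43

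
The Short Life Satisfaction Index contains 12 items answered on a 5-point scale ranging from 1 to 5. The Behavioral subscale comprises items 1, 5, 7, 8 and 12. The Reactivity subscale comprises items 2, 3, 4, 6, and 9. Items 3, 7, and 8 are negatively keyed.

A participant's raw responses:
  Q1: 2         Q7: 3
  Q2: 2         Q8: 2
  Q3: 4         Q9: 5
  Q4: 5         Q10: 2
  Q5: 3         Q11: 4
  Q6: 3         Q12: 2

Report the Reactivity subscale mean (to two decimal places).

Reactivity items: 2, 3, 4, 6, 9.
Of these, item 3 is negatively keyed; reverse-coded value = 6 − response.
  item 2: 2
  item 3: 6 − 4 = 2
  item 4: 5
  item 6: 3
  item 9: 5
Sum = 2 + 2 + 5 + 3 + 5 = 17
Mean = 17 / 5 = 3.40

3.40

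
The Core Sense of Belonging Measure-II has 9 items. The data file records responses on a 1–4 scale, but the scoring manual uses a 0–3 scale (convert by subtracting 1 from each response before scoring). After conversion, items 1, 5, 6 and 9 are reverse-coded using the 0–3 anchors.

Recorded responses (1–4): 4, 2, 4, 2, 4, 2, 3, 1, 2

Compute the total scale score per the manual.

Convert to 0–3: 3, 1, 3, 1, 3, 1, 2, 0, 1
Reverse-coded (reverse-coded value = 3 − response):
  item 1: 3 − 3 = 0
  item 5: 3 − 3 = 0
  item 6: 3 − 1 = 2
  item 9: 3 − 1 = 2
Scored: 0, 1, 3, 1, 0, 2, 2, 0, 2
Total = 11

11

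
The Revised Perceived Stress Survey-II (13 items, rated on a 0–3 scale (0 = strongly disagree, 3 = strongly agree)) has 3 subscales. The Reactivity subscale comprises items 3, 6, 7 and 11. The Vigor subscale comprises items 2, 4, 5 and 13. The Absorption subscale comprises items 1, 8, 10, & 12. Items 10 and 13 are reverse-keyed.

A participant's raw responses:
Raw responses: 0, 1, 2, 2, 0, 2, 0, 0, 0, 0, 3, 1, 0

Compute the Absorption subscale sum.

4

Absorption items: 1, 8, 10, 12.
Of these, item 10 is reverse-keyed; reversed = (0+3) − raw = 3 − raw.
  item 1: 0
  item 8: 0
  item 10: 3 − 0 = 3
  item 12: 1
Sum = 0 + 0 + 3 + 1 = 4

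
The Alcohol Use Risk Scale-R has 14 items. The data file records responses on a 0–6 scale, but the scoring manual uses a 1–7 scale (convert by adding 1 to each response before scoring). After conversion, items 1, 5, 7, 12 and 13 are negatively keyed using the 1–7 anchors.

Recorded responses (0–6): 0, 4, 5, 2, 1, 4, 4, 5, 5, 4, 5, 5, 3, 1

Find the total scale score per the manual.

66

Convert to 1–7: 1, 5, 6, 3, 2, 5, 5, 6, 6, 5, 6, 6, 4, 2
Reverse-coded (on a 1–7 scale, reversed = 8 − raw):
  item 1: 8 − 1 = 7
  item 5: 8 − 2 = 6
  item 7: 8 − 5 = 3
  item 12: 8 − 6 = 2
  item 13: 8 − 4 = 4
Scored: 7, 5, 6, 3, 6, 5, 3, 6, 6, 5, 6, 2, 4, 2
Total = 66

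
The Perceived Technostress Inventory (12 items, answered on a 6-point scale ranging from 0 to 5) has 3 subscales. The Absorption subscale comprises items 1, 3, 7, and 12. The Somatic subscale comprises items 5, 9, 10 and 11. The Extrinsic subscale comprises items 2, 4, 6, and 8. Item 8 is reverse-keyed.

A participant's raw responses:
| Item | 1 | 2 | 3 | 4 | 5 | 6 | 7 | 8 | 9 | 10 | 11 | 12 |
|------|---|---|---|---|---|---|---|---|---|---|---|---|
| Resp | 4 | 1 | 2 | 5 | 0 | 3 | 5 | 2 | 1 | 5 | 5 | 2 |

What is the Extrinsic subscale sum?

Extrinsic items: 2, 4, 6, 8.
Of these, item 8 is reverse-keyed; reversed = (0+5) − raw = 5 − raw.
  item 2: 1
  item 4: 5
  item 6: 3
  item 8: 5 − 2 = 3
Sum = 1 + 5 + 3 + 3 = 12

12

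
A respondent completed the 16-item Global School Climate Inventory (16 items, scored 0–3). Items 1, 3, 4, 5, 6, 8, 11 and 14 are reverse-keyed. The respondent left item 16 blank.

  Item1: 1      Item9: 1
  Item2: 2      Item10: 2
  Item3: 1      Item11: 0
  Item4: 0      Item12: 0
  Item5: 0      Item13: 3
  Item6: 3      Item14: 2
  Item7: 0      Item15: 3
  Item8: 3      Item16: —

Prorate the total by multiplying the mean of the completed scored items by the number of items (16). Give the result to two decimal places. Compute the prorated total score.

26.67

Reverse-coded (reverse-coded value = 3 − response):
  item 1: 3 − 1 = 2
  item 3: 3 − 1 = 2
  item 4: 3 − 0 = 3
  item 5: 3 − 0 = 3
  item 6: 3 − 3 = 0
  item 8: 3 − 3 = 0
  item 11: 3 − 0 = 3
  item 14: 3 − 2 = 1
Completed scored items (15 of 16): 2, 2, 2, 3, 3, 0, 0, 0, 1, 2, 3, 0, 3, 1, 3; sum = 25.
Person mean = 25 / 15 ≈ 1.6667
Prorated total = (25 / 15) × 16 = 26.67 (to 2 dp)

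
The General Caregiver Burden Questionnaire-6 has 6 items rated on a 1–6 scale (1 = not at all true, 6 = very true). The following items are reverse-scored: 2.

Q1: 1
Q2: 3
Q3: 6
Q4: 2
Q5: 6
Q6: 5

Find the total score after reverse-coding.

24

Apply reverse scoring (on a 1–6 scale, reversed = 7 − raw):
  item 2: 7 − 3 = 4
Scored items: 1, 4, 6, 2, 6, 5
Total = 1 + 4 + 6 + 2 + 6 + 5 = 24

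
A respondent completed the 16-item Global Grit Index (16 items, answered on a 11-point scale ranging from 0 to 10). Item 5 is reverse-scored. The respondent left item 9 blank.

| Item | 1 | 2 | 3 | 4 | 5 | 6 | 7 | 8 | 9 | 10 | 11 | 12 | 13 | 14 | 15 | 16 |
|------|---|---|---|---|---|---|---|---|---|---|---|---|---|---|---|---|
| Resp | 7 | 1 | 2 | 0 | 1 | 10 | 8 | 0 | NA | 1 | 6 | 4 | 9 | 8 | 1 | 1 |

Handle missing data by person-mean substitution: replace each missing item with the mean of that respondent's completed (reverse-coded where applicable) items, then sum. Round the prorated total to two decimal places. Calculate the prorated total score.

71.47

Reverse-coded (reverse-coded value = 10 − response):
  item 5: 10 − 1 = 9
Completed scored items (15 of 16): 7, 1, 2, 0, 9, 10, 8, 0, 1, 6, 4, 9, 8, 1, 1; sum = 67.
Person mean = 67 / 15 ≈ 4.4667
Prorated total = (67 / 15) × 16 = 71.47 (to 2 dp)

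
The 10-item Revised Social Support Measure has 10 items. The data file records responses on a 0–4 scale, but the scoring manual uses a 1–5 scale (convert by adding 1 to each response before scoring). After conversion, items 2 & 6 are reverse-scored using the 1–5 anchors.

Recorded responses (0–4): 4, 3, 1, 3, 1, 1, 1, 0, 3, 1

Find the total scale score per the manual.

28

Convert to 1–5: 5, 4, 2, 4, 2, 2, 2, 1, 4, 2
Reverse-coded (reversed = (1+5) − raw = 6 − raw):
  item 2: 6 − 4 = 2
  item 6: 6 − 2 = 4
Scored: 5, 2, 2, 4, 2, 4, 2, 1, 4, 2
Total = 28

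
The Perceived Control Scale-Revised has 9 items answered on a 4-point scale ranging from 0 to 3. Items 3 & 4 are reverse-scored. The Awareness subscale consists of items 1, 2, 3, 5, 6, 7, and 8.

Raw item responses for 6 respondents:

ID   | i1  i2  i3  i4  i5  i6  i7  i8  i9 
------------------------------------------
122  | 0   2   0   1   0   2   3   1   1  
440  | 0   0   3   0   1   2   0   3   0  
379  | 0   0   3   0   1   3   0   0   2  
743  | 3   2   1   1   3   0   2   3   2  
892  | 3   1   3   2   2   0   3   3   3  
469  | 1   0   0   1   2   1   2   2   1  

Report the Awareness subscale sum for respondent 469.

Respondent 469 raw: 1, 0, 0, 1, 2, 1, 2, 2, 1.
Awareness items: 1, 2, 3, 5, 6, 7, 8.
Reverse-coded (on a 0–3 scale, reversed = 3 − raw):
  item 1: 1
  item 2: 0
  item 3: 3 − 0 = 3
  item 5: 2
  item 6: 1
  item 7: 2
  item 8: 2
Sum = 1 + 0 + 3 + 2 + 1 + 2 + 2 = 11

11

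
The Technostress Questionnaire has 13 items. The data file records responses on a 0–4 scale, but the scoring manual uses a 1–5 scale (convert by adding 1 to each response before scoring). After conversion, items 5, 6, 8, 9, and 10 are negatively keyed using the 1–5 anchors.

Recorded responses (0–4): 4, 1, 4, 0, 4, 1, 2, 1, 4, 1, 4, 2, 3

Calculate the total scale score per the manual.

Convert to 1–5: 5, 2, 5, 1, 5, 2, 3, 2, 5, 2, 5, 3, 4
Reverse-coded (reversed = (1+5) − raw = 6 − raw):
  item 5: 6 − 5 = 1
  item 6: 6 − 2 = 4
  item 8: 6 − 2 = 4
  item 9: 6 − 5 = 1
  item 10: 6 − 2 = 4
Scored: 5, 2, 5, 1, 1, 4, 3, 4, 1, 4, 5, 3, 4
Total = 42

42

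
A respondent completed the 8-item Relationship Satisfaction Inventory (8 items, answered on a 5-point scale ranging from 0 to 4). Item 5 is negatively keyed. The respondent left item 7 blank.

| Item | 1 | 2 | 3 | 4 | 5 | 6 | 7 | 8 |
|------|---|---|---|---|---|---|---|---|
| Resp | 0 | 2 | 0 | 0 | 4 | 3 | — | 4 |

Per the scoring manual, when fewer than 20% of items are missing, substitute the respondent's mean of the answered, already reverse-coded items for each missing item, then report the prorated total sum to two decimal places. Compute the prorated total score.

10.29

Reverse-coded (reverse-coded value = 4 − response):
  item 5: 4 − 4 = 0
Completed scored items (7 of 8): 0, 2, 0, 0, 0, 3, 4; sum = 9.
Person mean = 9 / 7 ≈ 1.2857
Prorated total = (9 / 7) × 8 = 10.29 (to 2 dp)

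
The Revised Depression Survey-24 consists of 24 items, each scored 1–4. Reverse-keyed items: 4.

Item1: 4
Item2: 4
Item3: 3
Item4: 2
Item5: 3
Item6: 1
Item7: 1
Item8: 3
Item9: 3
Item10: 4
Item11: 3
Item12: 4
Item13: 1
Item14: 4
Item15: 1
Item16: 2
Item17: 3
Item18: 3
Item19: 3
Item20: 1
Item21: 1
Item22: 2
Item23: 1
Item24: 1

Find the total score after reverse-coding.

59

Raw sum = 58. Reverse-keyed items: 4; their raw sum = 2.
Each reversal replaces raw with 5 − raw, changing the total by 5 − 2·raw per item.
Total = 58 + 1·5 − 2·2 = 58 + 5 − 4 = 59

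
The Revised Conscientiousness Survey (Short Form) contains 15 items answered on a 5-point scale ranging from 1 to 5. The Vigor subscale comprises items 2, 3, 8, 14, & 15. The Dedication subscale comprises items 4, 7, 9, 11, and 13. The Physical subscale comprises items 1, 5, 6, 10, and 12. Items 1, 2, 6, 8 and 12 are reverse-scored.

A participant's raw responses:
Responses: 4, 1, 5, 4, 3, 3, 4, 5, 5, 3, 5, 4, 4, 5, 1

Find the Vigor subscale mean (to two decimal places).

Vigor items: 2, 3, 8, 14, 15.
Of these, items 2 and 8 are reverse-scored; on a 1–5 scale, reversed = 6 − raw.
  item 2: 6 − 1 = 5
  item 3: 5
  item 8: 6 − 5 = 1
  item 14: 5
  item 15: 1
Sum = 5 + 5 + 1 + 5 + 1 = 17
Mean = 17 / 5 = 3.40

3.40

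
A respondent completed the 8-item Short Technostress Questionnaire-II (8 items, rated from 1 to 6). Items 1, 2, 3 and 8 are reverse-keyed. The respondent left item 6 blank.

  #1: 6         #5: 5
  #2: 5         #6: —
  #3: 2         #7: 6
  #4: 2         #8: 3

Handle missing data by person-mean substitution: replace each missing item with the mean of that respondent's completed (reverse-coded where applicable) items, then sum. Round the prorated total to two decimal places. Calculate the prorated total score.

Reverse-coded (reversed = (1+6) − raw = 7 − raw):
  item 1: 7 − 6 = 1
  item 2: 7 − 5 = 2
  item 3: 7 − 2 = 5
  item 8: 7 − 3 = 4
Completed scored items (7 of 8): 1, 2, 5, 2, 5, 6, 4; sum = 25.
Person mean = 25 / 7 ≈ 3.5714
Prorated total = (25 / 7) × 8 = 28.57 (to 2 dp)

28.57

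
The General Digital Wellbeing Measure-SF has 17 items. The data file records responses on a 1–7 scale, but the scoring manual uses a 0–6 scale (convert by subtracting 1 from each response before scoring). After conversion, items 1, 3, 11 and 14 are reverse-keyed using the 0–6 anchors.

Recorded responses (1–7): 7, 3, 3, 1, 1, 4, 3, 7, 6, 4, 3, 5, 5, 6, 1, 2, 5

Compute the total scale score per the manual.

43

Convert to 0–6: 6, 2, 2, 0, 0, 3, 2, 6, 5, 3, 2, 4, 4, 5, 0, 1, 4
Reverse-coded (reversed = (0+6) − raw = 6 − raw):
  item 1: 6 − 6 = 0
  item 3: 6 − 2 = 4
  item 11: 6 − 2 = 4
  item 14: 6 − 5 = 1
Scored: 0, 2, 4, 0, 0, 3, 2, 6, 5, 3, 4, 4, 4, 1, 0, 1, 4
Total = 43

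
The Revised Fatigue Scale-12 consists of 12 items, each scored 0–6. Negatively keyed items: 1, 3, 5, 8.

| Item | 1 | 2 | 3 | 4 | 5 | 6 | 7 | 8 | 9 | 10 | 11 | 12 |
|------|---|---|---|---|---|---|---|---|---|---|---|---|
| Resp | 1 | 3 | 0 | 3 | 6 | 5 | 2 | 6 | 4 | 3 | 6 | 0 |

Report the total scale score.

37

Reverse-coded items (reversed = (0+6) − raw = 6 − raw):
  item 1: 6 − 1 = 5
  item 3: 6 − 0 = 6
  item 5: 6 − 6 = 0
  item 8: 6 − 6 = 0
After reverse-coding: 5, 3, 6, 3, 0, 5, 2, 0, 4, 3, 6, 0
Total = 5 + 3 + 6 + 3 + 0 + 5 + 2 + 0 + 4 + 3 + 6 + 0 = 37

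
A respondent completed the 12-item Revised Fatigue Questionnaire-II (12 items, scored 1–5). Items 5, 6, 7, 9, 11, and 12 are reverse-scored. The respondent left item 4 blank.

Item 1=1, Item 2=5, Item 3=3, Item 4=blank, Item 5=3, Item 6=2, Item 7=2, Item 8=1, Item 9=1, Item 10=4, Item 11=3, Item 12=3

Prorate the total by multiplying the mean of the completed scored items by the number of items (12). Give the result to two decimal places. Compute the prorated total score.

Reverse-coded (reversed = (1+5) − raw = 6 − raw):
  item 5: 6 − 3 = 3
  item 6: 6 − 2 = 4
  item 7: 6 − 2 = 4
  item 9: 6 − 1 = 5
  item 11: 6 − 3 = 3
  item 12: 6 − 3 = 3
Completed scored items (11 of 12): 1, 5, 3, 3, 4, 4, 1, 5, 4, 3, 3; sum = 36.
Person mean = 36 / 11 ≈ 3.2727
Prorated total = (36 / 11) × 12 = 39.27 (to 2 dp)

39.27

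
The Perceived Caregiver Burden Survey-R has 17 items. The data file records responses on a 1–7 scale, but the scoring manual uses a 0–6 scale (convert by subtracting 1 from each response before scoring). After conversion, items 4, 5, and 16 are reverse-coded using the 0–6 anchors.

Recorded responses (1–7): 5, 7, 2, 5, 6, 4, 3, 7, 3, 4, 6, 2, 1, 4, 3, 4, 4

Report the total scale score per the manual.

Convert to 0–6: 4, 6, 1, 4, 5, 3, 2, 6, 2, 3, 5, 1, 0, 3, 2, 3, 3
Reverse-coded (reversed = (0+6) − raw = 6 − raw):
  item 4: 6 − 4 = 2
  item 5: 6 − 5 = 1
  item 16: 6 − 3 = 3
Scored: 4, 6, 1, 2, 1, 3, 2, 6, 2, 3, 5, 1, 0, 3, 2, 3, 3
Total = 47

47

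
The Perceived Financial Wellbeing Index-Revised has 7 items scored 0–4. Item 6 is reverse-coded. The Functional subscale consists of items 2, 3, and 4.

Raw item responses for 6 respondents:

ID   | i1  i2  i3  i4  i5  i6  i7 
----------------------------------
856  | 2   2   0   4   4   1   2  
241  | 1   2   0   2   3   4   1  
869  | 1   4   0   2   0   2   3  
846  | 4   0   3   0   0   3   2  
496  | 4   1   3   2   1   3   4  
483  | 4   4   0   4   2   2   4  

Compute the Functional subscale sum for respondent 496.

6

Respondent 496 raw: 4, 1, 3, 2, 1, 3, 4.
Functional items: 2, 3, 4.
Reverse-coded (on a 0–4 scale, reversed = 4 − raw):
  item 2: 1
  item 3: 3
  item 4: 2
Sum = 1 + 3 + 2 = 6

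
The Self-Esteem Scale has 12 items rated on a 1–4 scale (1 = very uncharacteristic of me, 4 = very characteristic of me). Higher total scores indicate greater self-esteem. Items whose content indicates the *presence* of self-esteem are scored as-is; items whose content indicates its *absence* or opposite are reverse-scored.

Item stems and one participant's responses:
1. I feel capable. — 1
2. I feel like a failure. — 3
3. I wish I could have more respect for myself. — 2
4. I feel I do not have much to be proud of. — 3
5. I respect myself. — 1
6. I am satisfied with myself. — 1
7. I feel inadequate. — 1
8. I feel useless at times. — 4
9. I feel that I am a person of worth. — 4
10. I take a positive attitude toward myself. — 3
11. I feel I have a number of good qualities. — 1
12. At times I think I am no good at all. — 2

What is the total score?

26

Items 2, 3, 4, 7, 8, 12 describe the absence/opposite of self-esteem → reverse-score.
reversed = (1+4) − raw = 5 − raw.
  item 1: 1
  item 2: 5 − 3 = 2
  item 3: 5 − 2 = 3
  item 4: 5 − 3 = 2
  item 5: 1
  item 6: 1
  item 7: 5 − 1 = 4
  item 8: 5 − 4 = 1
  item 9: 4
  item 10: 3
  item 11: 1
  item 12: 5 − 2 = 3
Total = 1 + 2 + 3 + 2 + 1 + 1 + 4 + 1 + 4 + 3 + 1 + 3 = 26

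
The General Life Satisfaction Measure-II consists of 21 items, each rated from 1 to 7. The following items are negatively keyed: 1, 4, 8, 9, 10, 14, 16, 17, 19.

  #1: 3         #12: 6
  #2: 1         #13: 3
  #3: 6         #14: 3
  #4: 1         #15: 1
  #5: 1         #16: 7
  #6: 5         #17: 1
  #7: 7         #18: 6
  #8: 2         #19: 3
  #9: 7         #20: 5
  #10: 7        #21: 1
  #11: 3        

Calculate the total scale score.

83

Reverse-coded items (reverse-coded value = 8 − response):
  item 1: 8 − 3 = 5
  item 4: 8 − 1 = 7
  item 8: 8 − 2 = 6
  item 9: 8 − 7 = 1
  item 10: 8 − 7 = 1
  item 14: 8 − 3 = 5
  item 16: 8 − 7 = 1
  item 17: 8 − 1 = 7
  item 19: 8 − 3 = 5
After reverse-coding: 5, 1, 6, 7, 1, 5, 7, 6, 1, 1, 3, 6, 3, 5, 1, 1, 7, 6, 5, 5, 1
Total = 5 + 1 + 6 + 7 + 1 + 5 + 7 + 6 + 1 + 1 + 3 + 6 + 3 + 5 + 1 + 1 + 7 + 6 + 5 + 5 + 1 = 83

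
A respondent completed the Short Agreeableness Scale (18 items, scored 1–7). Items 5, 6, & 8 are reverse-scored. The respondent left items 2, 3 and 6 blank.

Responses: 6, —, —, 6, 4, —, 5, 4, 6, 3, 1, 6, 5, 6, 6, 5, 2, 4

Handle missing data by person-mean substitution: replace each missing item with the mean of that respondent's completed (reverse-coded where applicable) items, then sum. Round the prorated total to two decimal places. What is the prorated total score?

82.80

Reverse-coded (reversed = (1+7) − raw = 8 − raw):
  item 5: 8 − 4 = 4
  item 8: 8 − 4 = 4
Completed scored items (15 of 18): 6, 6, 4, 5, 4, 6, 3, 1, 6, 5, 6, 6, 5, 2, 4; sum = 69.
Person mean = 69 / 15 ≈ 4.6000
Prorated total = (69 / 15) × 18 = 82.80 (to 2 dp)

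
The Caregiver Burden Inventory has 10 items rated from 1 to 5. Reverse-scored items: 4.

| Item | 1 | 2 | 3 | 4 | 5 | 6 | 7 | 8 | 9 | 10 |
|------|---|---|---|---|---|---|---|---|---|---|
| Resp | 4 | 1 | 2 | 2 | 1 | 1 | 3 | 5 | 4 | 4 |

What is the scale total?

Reversing item 4 with 6 − raw:
Total = 4 + 1 + 2 + (6−2) + 1 + 1 + 3 + 5 + 4 + 4
      = 4 + 1 + 2 + 4 + 1 + 1 + 3 + 5 + 4 + 4 = 29

29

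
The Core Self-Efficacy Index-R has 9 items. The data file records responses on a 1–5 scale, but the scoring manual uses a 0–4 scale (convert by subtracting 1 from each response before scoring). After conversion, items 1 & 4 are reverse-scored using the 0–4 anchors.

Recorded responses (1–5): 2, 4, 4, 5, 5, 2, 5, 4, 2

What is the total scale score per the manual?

22

Convert to 0–4: 1, 3, 3, 4, 4, 1, 4, 3, 1
Reverse-coded (reverse-coded value = 4 − response):
  item 1: 4 − 1 = 3
  item 4: 4 − 4 = 0
Scored: 3, 3, 3, 0, 4, 1, 4, 3, 1
Total = 22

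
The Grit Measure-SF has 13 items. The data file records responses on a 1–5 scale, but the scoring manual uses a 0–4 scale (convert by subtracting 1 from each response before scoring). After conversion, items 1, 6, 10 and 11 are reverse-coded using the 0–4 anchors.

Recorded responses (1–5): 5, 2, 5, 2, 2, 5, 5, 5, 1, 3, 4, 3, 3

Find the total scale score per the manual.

22

Convert to 0–4: 4, 1, 4, 1, 1, 4, 4, 4, 0, 2, 3, 2, 2
Reverse-coded (on a 0–4 scale, reversed = 4 − raw):
  item 1: 4 − 4 = 0
  item 6: 4 − 4 = 0
  item 10: 4 − 2 = 2
  item 11: 4 − 3 = 1
Scored: 0, 1, 4, 1, 1, 0, 4, 4, 0, 2, 1, 2, 2
Total = 22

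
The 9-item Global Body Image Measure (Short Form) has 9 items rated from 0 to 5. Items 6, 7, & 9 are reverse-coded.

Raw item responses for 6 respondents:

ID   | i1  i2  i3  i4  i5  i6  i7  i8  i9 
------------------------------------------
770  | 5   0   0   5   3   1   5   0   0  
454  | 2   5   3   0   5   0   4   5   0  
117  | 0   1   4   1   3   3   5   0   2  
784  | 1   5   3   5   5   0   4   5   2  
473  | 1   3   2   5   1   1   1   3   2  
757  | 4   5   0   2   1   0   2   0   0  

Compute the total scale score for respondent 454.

31

Respondent 454 raw: 2, 5, 3, 0, 5, 0, 4, 5, 0.
Reverse-coded (reverse-coded value = 5 − response):
  item 1: 2
  item 2: 5
  item 3: 3
  item 4: 0
  item 5: 5
  item 6: 5 − 0 = 5
  item 7: 5 − 4 = 1
  item 8: 5
  item 9: 5 − 0 = 5
Sum = 2 + 5 + 3 + 0 + 5 + 5 + 1 + 5 + 5 = 31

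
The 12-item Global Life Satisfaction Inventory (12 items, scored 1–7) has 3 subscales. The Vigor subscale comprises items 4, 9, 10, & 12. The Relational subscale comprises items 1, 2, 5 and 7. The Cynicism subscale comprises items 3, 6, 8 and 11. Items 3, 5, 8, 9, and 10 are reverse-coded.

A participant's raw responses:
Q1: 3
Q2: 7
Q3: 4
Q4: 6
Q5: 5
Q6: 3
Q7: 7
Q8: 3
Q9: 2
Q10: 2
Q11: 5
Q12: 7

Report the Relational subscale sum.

Relational items: 1, 2, 5, 7.
Of these, item 5 is reverse-coded; reversed = (1+7) − raw = 8 − raw.
  item 1: 3
  item 2: 7
  item 5: 8 − 5 = 3
  item 7: 7
Sum = 3 + 7 + 3 + 7 = 20

20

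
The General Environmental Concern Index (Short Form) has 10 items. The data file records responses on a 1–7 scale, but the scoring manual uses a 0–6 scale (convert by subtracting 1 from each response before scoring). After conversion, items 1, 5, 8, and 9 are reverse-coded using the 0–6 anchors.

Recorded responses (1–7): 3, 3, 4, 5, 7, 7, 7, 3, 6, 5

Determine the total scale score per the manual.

Convert to 0–6: 2, 2, 3, 4, 6, 6, 6, 2, 5, 4
Reverse-coded (reverse-coded value = 6 − response):
  item 1: 6 − 2 = 4
  item 5: 6 − 6 = 0
  item 8: 6 − 2 = 4
  item 9: 6 − 5 = 1
Scored: 4, 2, 3, 4, 0, 6, 6, 4, 1, 4
Total = 34

34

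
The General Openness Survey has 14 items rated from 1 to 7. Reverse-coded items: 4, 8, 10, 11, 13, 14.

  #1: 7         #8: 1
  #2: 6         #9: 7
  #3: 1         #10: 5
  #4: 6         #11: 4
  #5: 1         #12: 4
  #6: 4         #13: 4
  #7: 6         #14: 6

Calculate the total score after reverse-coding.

58

Raw sum = 62. Reverse-coded items: 4, 8, 10, 11, 13, 14; their raw sum = 26.
Each reversal replaces raw with 8 − raw, changing the total by 8 − 2·raw per item.
Total = 62 + 6·8 − 2·26 = 62 + 48 − 52 = 58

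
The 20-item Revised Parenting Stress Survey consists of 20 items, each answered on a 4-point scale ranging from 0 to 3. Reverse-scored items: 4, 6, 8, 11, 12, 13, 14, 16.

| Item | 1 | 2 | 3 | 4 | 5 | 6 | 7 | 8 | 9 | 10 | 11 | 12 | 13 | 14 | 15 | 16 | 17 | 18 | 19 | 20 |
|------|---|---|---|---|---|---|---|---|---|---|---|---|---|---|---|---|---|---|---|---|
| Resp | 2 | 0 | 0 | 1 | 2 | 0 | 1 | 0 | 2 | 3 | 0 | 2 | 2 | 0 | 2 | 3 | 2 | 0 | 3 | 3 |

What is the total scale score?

36

Raw sum = 28. Reverse-scored items: 4, 6, 8, 11, 12, 13, 14, 16; their raw sum = 8.
Each reversal replaces raw with 3 − raw, changing the total by 3 − 2·raw per item.
Total = 28 + 8·3 − 2·8 = 28 + 24 − 16 = 36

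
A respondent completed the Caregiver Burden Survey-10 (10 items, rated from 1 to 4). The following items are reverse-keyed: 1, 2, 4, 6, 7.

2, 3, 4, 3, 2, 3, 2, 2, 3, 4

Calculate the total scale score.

Reversing items 1, 2, 4, 6, and 7 with 5 − raw:
Total = (5−2) + (5−3) + 4 + (5−3) + 2 + (5−3) + (5−2) + 2 + 3 + 4
      = 3 + 2 + 4 + 2 + 2 + 2 + 3 + 2 + 3 + 4 = 27

27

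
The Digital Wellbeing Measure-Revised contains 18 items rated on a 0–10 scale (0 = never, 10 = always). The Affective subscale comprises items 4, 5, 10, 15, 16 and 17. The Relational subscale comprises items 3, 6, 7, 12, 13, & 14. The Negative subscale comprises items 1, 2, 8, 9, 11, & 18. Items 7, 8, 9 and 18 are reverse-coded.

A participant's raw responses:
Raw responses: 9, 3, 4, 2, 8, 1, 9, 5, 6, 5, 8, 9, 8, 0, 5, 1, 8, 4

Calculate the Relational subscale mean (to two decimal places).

3.83

Relational items: 3, 6, 7, 12, 13, 14.
Of these, item 7 is reverse-coded; reverse-coded value = 10 − response.
  item 3: 4
  item 6: 1
  item 7: 10 − 9 = 1
  item 12: 9
  item 13: 8
  item 14: 0
Sum = 4 + 1 + 1 + 9 + 8 + 0 = 23
Mean = 23 / 6 = 3.83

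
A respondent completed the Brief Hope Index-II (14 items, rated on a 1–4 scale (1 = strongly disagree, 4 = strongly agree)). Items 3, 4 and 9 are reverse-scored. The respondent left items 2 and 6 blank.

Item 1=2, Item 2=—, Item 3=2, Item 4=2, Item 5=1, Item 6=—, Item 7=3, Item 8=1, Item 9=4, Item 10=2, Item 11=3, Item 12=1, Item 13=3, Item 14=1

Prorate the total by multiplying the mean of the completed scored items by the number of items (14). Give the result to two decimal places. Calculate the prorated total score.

Reverse-coded (reversed = (1+4) − raw = 5 − raw):
  item 3: 5 − 2 = 3
  item 4: 5 − 2 = 3
  item 9: 5 − 4 = 1
Completed scored items (12 of 14): 2, 3, 3, 1, 3, 1, 1, 2, 3, 1, 3, 1; sum = 24.
Person mean = 24 / 12 ≈ 2.0000
Prorated total = (24 / 12) × 14 = 28.00 (to 2 dp)

28.00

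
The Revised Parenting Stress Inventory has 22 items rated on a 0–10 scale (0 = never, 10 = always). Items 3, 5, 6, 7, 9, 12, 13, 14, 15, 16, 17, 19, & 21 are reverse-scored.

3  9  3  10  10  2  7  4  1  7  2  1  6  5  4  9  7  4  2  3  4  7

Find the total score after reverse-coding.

118

Reverse-coded items (reversed = (0+10) − raw = 10 − raw):
  item 3: 10 − 3 = 7
  item 5: 10 − 10 = 0
  item 6: 10 − 2 = 8
  item 7: 10 − 7 = 3
  item 9: 10 − 1 = 9
  item 12: 10 − 1 = 9
  item 13: 10 − 6 = 4
  item 14: 10 − 5 = 5
  item 15: 10 − 4 = 6
  item 16: 10 − 9 = 1
  item 17: 10 − 7 = 3
  item 19: 10 − 2 = 8
  item 21: 10 − 4 = 6
After reverse-coding: 3, 9, 7, 10, 0, 8, 3, 4, 9, 7, 2, 9, 4, 5, 6, 1, 3, 4, 8, 3, 6, 7
Total = 3 + 9 + 7 + 10 + 0 + 8 + 3 + 4 + 9 + 7 + 2 + 9 + 4 + 5 + 6 + 1 + 3 + 4 + 8 + 3 + 6 + 7 = 118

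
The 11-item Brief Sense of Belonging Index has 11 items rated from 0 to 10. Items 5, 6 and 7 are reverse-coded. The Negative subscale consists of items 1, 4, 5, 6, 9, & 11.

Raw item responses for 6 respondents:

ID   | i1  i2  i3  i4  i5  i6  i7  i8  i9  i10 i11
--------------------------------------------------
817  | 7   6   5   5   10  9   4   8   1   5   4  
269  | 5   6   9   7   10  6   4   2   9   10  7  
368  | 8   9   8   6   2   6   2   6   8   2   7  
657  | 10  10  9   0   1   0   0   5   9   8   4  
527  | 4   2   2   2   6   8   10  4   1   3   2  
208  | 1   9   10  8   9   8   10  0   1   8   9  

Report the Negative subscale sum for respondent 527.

Respondent 527 raw: 4, 2, 2, 2, 6, 8, 10, 4, 1, 3, 2.
Negative items: 1, 4, 5, 6, 9, 11.
Reverse-coded (reversed = (0+10) − raw = 10 − raw):
  item 1: 4
  item 4: 2
  item 5: 10 − 6 = 4
  item 6: 10 − 8 = 2
  item 9: 1
  item 11: 2
Sum = 4 + 2 + 4 + 2 + 1 + 2 = 15

15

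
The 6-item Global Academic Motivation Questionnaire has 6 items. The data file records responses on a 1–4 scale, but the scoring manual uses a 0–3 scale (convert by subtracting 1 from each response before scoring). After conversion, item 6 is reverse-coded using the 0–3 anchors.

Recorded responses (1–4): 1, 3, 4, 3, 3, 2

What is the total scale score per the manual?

Convert to 0–3: 0, 2, 3, 2, 2, 1
Reverse-coded (reverse-coded value = 3 − response):
  item 6: 3 − 1 = 2
Scored: 0, 2, 3, 2, 2, 2
Total = 11

11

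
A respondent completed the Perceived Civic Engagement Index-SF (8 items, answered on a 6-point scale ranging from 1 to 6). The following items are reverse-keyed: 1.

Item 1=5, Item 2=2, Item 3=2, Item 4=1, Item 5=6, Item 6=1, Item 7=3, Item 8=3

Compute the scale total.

20

Reverse-coded items (reversed = (1+6) − raw = 7 − raw):
  item 1: 7 − 5 = 2
After reverse-coding: 2, 2, 2, 1, 6, 1, 3, 3
Total = 2 + 2 + 2 + 1 + 6 + 1 + 3 + 3 = 20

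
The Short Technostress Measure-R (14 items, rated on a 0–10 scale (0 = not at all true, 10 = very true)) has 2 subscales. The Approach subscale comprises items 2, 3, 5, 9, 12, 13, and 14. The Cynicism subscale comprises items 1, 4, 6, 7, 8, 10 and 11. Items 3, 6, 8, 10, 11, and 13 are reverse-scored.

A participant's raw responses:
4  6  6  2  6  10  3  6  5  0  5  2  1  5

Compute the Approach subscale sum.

Approach items: 2, 3, 5, 9, 12, 13, 14.
Of these, items 3 and 13 are reverse-scored; reverse-coded value = 10 − response.
  item 2: 6
  item 3: 10 − 6 = 4
  item 5: 6
  item 9: 5
  item 12: 2
  item 13: 10 − 1 = 9
  item 14: 5
Sum = 6 + 4 + 6 + 5 + 2 + 9 + 5 = 37

37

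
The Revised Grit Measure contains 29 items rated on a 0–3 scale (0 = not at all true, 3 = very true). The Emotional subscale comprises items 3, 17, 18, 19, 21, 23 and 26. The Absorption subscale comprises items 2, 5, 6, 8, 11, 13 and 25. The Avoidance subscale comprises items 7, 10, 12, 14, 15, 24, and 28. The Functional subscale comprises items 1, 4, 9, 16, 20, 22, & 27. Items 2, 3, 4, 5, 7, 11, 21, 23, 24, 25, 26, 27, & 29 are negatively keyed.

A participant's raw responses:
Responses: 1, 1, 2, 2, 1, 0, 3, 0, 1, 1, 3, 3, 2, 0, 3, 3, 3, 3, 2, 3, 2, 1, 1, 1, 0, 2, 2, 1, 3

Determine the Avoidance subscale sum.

10

Avoidance items: 7, 10, 12, 14, 15, 24, 28.
Of these, items 7 and 24 are negatively keyed; reverse-coded value = 3 − response.
  item 7: 3 − 3 = 0
  item 10: 1
  item 12: 3
  item 14: 0
  item 15: 3
  item 24: 3 − 1 = 2
  item 28: 1
Sum = 0 + 1 + 3 + 0 + 3 + 2 + 1 = 10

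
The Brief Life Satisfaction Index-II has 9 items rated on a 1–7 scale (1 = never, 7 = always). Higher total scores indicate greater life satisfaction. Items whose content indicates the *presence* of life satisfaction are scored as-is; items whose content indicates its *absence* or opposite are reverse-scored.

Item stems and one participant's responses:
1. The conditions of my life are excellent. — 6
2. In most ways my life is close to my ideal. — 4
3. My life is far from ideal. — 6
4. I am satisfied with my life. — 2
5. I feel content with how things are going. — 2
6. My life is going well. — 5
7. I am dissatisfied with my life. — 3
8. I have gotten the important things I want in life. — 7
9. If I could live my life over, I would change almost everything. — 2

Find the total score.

Items 3, 7, 9 describe the absence/opposite of life satisfaction → reverse-score.
on a 1–7 scale, reversed = 8 − raw.
  item 1: 6
  item 2: 4
  item 3: 8 − 6 = 2
  item 4: 2
  item 5: 2
  item 6: 5
  item 7: 8 − 3 = 5
  item 8: 7
  item 9: 8 − 2 = 6
Total = 6 + 4 + 2 + 2 + 2 + 5 + 5 + 7 + 6 = 39

39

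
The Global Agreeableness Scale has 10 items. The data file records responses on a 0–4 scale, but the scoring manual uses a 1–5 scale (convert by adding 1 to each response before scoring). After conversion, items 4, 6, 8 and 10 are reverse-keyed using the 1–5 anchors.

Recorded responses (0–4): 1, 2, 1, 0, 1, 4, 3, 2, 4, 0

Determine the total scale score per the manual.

32

Convert to 1–5: 2, 3, 2, 1, 2, 5, 4, 3, 5, 1
Reverse-coded (reversed = (1+5) − raw = 6 − raw):
  item 4: 6 − 1 = 5
  item 6: 6 − 5 = 1
  item 8: 6 − 3 = 3
  item 10: 6 − 1 = 5
Scored: 2, 3, 2, 5, 2, 1, 4, 3, 5, 5
Total = 32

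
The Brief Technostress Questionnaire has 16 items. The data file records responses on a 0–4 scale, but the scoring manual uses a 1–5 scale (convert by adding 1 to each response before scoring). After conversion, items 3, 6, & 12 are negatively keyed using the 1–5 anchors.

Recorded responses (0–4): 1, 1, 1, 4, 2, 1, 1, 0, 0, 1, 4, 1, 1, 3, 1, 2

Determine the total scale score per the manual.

Convert to 1–5: 2, 2, 2, 5, 3, 2, 2, 1, 1, 2, 5, 2, 2, 4, 2, 3
Reverse-coded (reversed = (1+5) − raw = 6 − raw):
  item 3: 6 − 2 = 4
  item 6: 6 − 2 = 4
  item 12: 6 − 2 = 4
Scored: 2, 2, 4, 5, 3, 4, 2, 1, 1, 2, 5, 4, 2, 4, 2, 3
Total = 46

46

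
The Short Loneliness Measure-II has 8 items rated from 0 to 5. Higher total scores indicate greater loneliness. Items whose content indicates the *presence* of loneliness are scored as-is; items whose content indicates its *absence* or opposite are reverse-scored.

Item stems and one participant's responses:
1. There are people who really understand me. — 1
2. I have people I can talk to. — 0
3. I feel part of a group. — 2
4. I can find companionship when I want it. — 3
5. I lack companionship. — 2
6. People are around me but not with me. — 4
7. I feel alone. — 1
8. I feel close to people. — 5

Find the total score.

Items 1, 2, 3, 4, 8 describe the absence/opposite of loneliness → reverse-score.
reversed = (0+5) − raw = 5 − raw.
  item 1: 5 − 1 = 4
  item 2: 5 − 0 = 5
  item 3: 5 − 2 = 3
  item 4: 5 − 3 = 2
  item 5: 2
  item 6: 4
  item 7: 1
  item 8: 5 − 5 = 0
Total = 4 + 5 + 3 + 2 + 2 + 4 + 1 + 0 = 21

21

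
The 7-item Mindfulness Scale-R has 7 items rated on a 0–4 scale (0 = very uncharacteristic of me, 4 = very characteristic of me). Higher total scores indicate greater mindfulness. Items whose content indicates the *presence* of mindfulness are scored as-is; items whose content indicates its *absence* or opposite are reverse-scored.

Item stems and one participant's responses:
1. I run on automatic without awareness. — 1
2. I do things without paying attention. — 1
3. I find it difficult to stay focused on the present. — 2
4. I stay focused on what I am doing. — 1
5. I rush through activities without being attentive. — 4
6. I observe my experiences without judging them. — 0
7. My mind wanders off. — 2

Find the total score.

Items 1, 2, 3, 5, 7 describe the absence/opposite of mindfulness → reverse-score.
reverse-coded value = 4 − response.
  item 1: 4 − 1 = 3
  item 2: 4 − 1 = 3
  item 3: 4 − 2 = 2
  item 4: 1
  item 5: 4 − 4 = 0
  item 6: 0
  item 7: 4 − 2 = 2
Total = 3 + 3 + 2 + 1 + 0 + 0 + 2 = 11

11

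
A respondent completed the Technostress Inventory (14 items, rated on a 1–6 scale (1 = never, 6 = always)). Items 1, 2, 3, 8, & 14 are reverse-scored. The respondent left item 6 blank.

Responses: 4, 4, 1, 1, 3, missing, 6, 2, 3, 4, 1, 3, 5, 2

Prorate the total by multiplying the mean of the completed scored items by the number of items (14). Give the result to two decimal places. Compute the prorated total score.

51.69

Reverse-coded (reverse-coded value = 7 − response):
  item 1: 7 − 4 = 3
  item 2: 7 − 4 = 3
  item 3: 7 − 1 = 6
  item 8: 7 − 2 = 5
  item 14: 7 − 2 = 5
Completed scored items (13 of 14): 3, 3, 6, 1, 3, 6, 5, 3, 4, 1, 3, 5, 5; sum = 48.
Person mean = 48 / 13 ≈ 3.6923
Prorated total = (48 / 13) × 14 = 51.69 (to 2 dp)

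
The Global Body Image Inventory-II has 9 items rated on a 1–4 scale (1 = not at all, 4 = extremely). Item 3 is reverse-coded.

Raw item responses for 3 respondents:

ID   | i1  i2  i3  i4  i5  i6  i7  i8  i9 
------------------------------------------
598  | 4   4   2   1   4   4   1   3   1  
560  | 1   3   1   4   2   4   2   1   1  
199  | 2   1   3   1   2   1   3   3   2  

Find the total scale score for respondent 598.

25

Respondent 598 raw: 4, 4, 2, 1, 4, 4, 1, 3, 1.
Reverse-coded (reversed = (1+4) − raw = 5 − raw):
  item 1: 4
  item 2: 4
  item 3: 5 − 2 = 3
  item 4: 1
  item 5: 4
  item 6: 4
  item 7: 1
  item 8: 3
  item 9: 1
Sum = 4 + 4 + 3 + 1 + 4 + 4 + 1 + 3 + 1 = 25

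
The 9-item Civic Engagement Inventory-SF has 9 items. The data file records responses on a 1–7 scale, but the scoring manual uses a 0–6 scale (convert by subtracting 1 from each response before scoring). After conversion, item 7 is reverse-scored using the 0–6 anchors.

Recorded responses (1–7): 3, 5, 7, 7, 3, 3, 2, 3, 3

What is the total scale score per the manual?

31

Convert to 0–6: 2, 4, 6, 6, 2, 2, 1, 2, 2
Reverse-coded (reversed = (0+6) − raw = 6 − raw):
  item 7: 6 − 1 = 5
Scored: 2, 4, 6, 6, 2, 2, 5, 2, 2
Total = 31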